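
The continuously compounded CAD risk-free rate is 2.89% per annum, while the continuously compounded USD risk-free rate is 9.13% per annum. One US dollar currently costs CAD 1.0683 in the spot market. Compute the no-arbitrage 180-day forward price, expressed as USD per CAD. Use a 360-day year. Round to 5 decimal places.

0.96573

T = 180/360 years.
CAD accumulates by e^(0.0289×180/360) = 1.0145549.
Growth of 1 USD over T: e^(0.0913×180/360) = 1.046708.
CIP: F = S · (grow CAD)/(grow USD) = 1.0683 × 1.0145549/1.046708 = 1.035484 CAD per USD.
Quoted the other way: 1/1.035484 = 0.96573 USD per CAD.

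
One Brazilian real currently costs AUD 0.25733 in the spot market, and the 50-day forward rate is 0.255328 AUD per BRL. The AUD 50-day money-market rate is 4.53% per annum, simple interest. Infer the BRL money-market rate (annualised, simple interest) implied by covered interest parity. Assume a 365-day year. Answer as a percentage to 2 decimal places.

10.29%

T = 50/365 years.
CIP gives F = S · g_AUD/g_BRL, so g_AUD/g_BRL = 0.255328/0.25733 = 0.9922201.
AUD growth factor: 1 + 0.0453×50/365 = 1.0062055.
Hence g_BRL = 1.0140951.
(1.0140951 − 1)/T = 0.102894, i.e. 10.29%.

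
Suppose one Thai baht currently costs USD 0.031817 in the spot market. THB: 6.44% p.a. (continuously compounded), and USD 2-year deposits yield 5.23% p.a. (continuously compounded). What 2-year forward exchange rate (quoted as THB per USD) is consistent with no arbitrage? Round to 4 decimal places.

32.1996

T = 2 years.
Growth of 1 USD over T: e^(0.0523×2) = 1.11026641.
Growth of 1 THB over T: e^(0.0644×2) = 1.13746261.
CIP: F = S · (grow USD)/(grow THB) = 0.031817 × 1.11026641/1.13746261 = 0.031056270 USD per THB.
Quoted the other way: 1/0.031056270 = 32.1996 THB per USD.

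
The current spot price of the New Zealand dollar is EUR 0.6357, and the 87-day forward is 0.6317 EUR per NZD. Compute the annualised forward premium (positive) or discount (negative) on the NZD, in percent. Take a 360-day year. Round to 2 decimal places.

T = 87/360 years.
(F − S)/S = (0.6317 − 0.6357)/0.6357 = -0.0062923.
×(1/T) gives -2.60% p.a.

-2.60%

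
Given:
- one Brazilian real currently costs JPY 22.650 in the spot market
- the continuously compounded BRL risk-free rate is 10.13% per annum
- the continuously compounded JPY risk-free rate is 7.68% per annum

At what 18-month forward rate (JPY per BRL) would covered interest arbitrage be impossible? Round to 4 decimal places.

21.8327

T = 18/12 years.
Growth of 1 JPY over T: e^(0.0768×18/12) = 1.12209783.
Growth of 1 BRL over T: e^(0.1013×18/12) = 1.16410203.
CIP: F = S · (grow JPY)/(grow BRL) = 22.65 × 1.12209783/1.16410203 = 21.832722 JPY per BRL.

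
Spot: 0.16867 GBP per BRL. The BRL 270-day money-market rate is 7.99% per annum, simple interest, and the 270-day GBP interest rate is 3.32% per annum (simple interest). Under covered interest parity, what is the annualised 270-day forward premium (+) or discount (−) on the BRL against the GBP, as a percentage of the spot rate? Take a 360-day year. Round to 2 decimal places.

-4.41%

T = 270/360 years.
No-arbitrage forward: 0.16867 × 1.024900 / 1.059925 = 0.16309634 GBP/BRL.
(F − S)/S ÷ T = (0.16309634 − 0.16867)/0.16867/(270/360) = -0.044060 → -4.41%.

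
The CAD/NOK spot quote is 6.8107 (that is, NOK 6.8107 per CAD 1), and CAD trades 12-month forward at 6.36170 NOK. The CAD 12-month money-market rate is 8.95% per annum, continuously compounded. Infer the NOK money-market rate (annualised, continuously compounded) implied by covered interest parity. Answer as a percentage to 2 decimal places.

2.13%

T = 1 year.
By CIP, F/S equals the NOK-to-CAD growth ratio: 6.3617/6.8107 = 0.9340743.
CAD growth factor: e^(0.0895×1) = 1.0936273.
So the NOK growth factor = 1.0215292.
r = ln(1.0215292)/1 = 0.021301 → 2.13%.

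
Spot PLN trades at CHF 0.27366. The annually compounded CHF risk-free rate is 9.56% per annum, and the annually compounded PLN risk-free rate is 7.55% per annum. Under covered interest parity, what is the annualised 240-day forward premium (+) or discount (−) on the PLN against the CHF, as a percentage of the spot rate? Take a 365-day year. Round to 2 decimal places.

T = 240/365 years.
No-arbitrage forward: 0.27366 × 1.061873 / 1.0490228 = 0.27701225 CHF/PLN.
(F − S)/S ÷ T = (0.27701225 − 0.27366)/0.27366/(240/365) = 0.018630 → 1.86%.

+1.86%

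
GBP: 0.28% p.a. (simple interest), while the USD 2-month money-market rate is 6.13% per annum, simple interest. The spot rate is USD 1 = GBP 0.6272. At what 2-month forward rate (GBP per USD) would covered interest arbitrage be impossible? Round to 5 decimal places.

T = 2/12 years.
Growth of 1 GBP over T: 1 + 0.0028×2/12 = 1.0004667.
USD accumulates by 1 + 0.0613×2/12 = 1.0102167.
So F = 0.6272 × 1.0004667 / 1.0102167 = 0.6211466 (GBP/USD).

0.62115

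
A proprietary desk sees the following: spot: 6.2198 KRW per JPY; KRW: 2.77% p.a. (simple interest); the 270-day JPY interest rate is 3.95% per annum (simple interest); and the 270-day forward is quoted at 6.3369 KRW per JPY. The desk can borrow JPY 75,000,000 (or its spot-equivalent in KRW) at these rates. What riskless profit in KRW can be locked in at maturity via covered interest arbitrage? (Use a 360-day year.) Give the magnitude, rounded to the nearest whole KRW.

T = 270/360 years.
Invest the JPY and cover forward: 75,000,000 × 1.029625 × 6.3369 = KRW 489,347,299.69.
Convert at spot and invest in KRW: 75,000,000 × 6.2198 × 1.020775 = KRW 476,176,225.88.
The quoted forward overvalues JPY, so borrow KRW, buy JPY at spot, deposit the JPY at 3.95%, and sell the proceeds forward at 6.3369.
Profit = 489,347,299.69 − 476,176,225.88 = KRW 13,171,074.

KRW 13,171,074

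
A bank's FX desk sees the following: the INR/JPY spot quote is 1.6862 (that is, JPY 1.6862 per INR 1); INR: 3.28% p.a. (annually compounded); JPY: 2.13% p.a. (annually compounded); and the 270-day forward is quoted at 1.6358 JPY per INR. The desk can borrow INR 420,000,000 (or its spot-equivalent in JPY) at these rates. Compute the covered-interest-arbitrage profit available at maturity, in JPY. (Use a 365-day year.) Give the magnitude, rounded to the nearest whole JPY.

T = 270/365 years.
Route A — deposit INR, sell forward: 420,000,000 × 1.02416084834 × 1.6358 = JPY 703,635,372.60.
Route B — convert at spot, deposit JPY: 420,000,000 × 1.6862 × 1.01571287575 = JPY 719,331,921.46.
The quoted forward undervalues INR, so borrow INR, convert to JPY at spot, deposit the JPY at 2.13%, and buy INR forward at 1.6358 to cover the loan.
Profit = 719,331,921.46 − 703,635,372.60 = JPY 15,696,549.

JPY 15,696,549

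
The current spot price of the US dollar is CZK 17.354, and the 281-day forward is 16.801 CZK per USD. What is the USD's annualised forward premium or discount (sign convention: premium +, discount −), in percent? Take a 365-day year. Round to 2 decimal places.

-4.14%

T = 281/365 years.
(F − S)/S = (16.801 − 17.354)/17.354 = -0.0318659.
Per annum: -0.0318659 / (281/365) = -0.041392 = -4.14%.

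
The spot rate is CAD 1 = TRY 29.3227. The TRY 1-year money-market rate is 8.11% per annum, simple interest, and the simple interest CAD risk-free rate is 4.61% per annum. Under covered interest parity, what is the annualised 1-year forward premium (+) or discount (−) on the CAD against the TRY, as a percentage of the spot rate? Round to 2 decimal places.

+3.35%

T = 1 year.
CIP forward (TRY per CAD) = 29.3227 × 1.081100/1.046100 = 30.3037673.
(F − S)/S ÷ T = (30.3037673 − 29.3227)/29.3227/1 = 0.033458 → 3.35%.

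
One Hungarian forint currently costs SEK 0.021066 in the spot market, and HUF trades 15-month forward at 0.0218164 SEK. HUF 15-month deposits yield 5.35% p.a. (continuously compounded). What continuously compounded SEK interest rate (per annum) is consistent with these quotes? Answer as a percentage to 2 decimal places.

8.15%

T = 15/12 years.
F/S = 0.0218164/0.021066 = 1.0356214 = (growth of SEK) / (growth of HUF).
HUF growth factor: e^(0.0535×15/12) = 1.0691618.
Hence g_SEK = 1.1072468.
Take logs: ln 1.1072468 / (15/12) = 0.081501, so 8.15%.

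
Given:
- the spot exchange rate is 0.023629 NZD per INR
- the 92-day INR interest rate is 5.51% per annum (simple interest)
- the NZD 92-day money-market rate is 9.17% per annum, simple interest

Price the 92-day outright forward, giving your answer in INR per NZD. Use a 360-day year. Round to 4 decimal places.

41.9341

T = 92/360 years.
NZD accumulates by 1 + 0.0917×92/360 = 1.02343444.
Growth of 1 INR over T: 1 + 0.0551×92/360 = 1.01408111.
So F = 0.023629 × 1.02343444 / 1.01408111 = 0.023846941 (NZD/INR).
Quoted the other way: 1/0.023846941 = 41.9341 INR per NZD.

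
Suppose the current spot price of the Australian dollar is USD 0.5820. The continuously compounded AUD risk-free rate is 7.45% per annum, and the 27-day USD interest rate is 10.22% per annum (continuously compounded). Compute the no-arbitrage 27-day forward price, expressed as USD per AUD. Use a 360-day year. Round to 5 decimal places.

0.58321

T = 27/360 years.
USD growth factor: e^(0.1022×27/360) = 1.0076945.
AUD accumulates by e^(0.0745×27/360) = 1.0056031.
Forward (USD per AUD) = 0.582 × 1.0076945 / 1.0056031 = 0.5832104.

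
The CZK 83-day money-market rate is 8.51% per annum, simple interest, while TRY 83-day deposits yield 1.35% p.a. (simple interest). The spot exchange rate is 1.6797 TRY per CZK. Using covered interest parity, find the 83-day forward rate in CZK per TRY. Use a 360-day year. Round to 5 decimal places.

T = 83/360 years.
TRY growth factor: 1 + 0.0135×83/360 = 1.0031125.
CZK accumulates by 1 + 0.0851×83/360 = 1.0196203.
So F = 1.6797 × 1.0031125 / 1.0196203 = 1.652505 (TRY/CZK).
Quoted the other way: 1/1.652505 = 0.60514 CZK per TRY.

0.60514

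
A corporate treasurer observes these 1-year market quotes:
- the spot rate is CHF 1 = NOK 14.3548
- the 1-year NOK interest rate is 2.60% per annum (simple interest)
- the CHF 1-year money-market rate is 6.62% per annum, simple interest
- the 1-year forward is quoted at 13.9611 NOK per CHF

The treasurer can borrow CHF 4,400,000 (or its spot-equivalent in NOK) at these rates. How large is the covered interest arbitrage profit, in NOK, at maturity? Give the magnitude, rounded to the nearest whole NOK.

T = 1 year.
Invest the CHF and cover forward: 4,400,000 × 1.066200 × 13.9611 = NOK 65,495,429.21.
Convert at spot and invest in NOK: 4,400,000 × 14.3548 × 1.026000 = NOK 64,803,309.12.
The quoted forward overvalues CHF, so borrow NOK, buy CHF at spot, deposit the CHF at 6.62%, and sell the proceeds forward at 13.9611.
Arbitrage profit = |65,495,429.21 − 64,803,309.12| = NOK 692,120.

NOK 692,120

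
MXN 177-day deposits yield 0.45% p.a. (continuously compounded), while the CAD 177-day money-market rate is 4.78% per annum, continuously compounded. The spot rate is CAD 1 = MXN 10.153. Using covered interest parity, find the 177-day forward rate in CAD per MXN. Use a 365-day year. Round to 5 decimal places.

0.10058

T = 177/365 years.
Growth of 1 MXN over T: e^(0.0045×177/365) = 1.0021846.
CAD accumulates by e^(0.0478×177/365) = 1.0234505.
So F = 10.153 × 1.0021846 / 1.0234505 = 9.942035 (MXN/CAD).
Invert for CAD per MXN: 1 / 9.942035 = 0.10058.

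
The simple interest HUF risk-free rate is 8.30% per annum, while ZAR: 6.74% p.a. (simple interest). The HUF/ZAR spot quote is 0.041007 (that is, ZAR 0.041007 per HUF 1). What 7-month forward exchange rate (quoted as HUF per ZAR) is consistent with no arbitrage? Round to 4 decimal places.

T = 7/12 years.
ZAR growth factor: 1 + 0.0674×7/12 = 1.03931667.
Growth of 1 HUF over T: 1 + 0.0830×7/12 = 1.04841667.
So F = 0.041007 × 1.03931667 / 1.04841667 = 0.040651069 (ZAR/HUF).
Invert for HUF per ZAR: 1 / 0.040651069 = 24.5996.

24.5996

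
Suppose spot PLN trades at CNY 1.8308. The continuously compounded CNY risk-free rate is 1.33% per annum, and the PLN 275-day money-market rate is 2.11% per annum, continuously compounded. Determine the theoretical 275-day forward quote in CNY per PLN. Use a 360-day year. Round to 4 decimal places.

1.8199

T = 275/360 years.
CNY growth factor: e^(0.0133×275/360) = 1.0102115.
PLN growth factor: e^(0.0211×275/360) = 1.0162487.
So F = 1.8308 × 1.0102115 / 1.0162487 = 1.819924 (CNY/PLN).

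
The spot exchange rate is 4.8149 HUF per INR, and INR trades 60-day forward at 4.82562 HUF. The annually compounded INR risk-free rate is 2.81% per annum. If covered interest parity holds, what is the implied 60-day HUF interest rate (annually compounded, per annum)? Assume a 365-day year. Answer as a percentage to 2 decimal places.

4.21%

T = 60/365 years.
CIP gives F = S · g_HUF/g_INR, so g_HUF/g_INR = 4.82562/4.8149 = 1.0022264.
INR growth factor: (1 + 0.0281)^(60/365) = 1.0045659.
That pins the HUF growth at 1.0068025.
r = 1.0068025^(365/60) − 1 = 0.042104 → 4.21%.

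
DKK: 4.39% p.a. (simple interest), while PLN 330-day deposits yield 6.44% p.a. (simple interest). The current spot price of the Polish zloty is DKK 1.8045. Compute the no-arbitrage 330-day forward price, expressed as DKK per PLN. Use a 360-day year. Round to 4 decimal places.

T = 330/360 years.
DKK growth factor: 1 + 0.0439×330/360 = 1.0402417.
PLN accumulates by 1 + 0.0644×330/360 = 1.0590333.
CIP: F = S · (grow DKK)/(grow PLN) = 1.8045 × 1.0402417/1.0590333 = 1.772481 DKK per PLN.

1.7725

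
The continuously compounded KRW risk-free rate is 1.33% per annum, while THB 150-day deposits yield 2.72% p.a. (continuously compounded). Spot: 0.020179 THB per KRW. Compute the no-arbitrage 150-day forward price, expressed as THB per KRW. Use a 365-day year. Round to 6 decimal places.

0.020295

T = 150/365 years.
Growth of 1 THB over T: e^(0.0272×150/365) = 1.0112408.
Growth of 1 KRW over T: e^(0.0133×150/365) = 1.0054807.
So F = 0.020179 × 1.0112408 / 1.0054807 = 0.02029460 (THB/KRW).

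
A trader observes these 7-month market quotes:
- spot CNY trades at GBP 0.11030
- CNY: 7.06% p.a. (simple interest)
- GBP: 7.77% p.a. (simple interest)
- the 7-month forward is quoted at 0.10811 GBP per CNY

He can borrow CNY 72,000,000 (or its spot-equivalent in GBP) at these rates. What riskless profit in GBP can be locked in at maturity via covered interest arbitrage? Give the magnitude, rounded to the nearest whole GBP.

T = 7/12 years.
Keep in CNY, deliver into the forward: 72,000,000·1.041183333·0.10811 = GBP 8,104,487.77.
Swap to GBP now, deposit: 72,000,000·0.11030·1.045325 = GBP 8,301,553.02.
The quoted forward undervalues CNY, so borrow CNY, convert to GBP at spot, deposit the GBP at 7.77%, and buy CNY forward at 0.10811 to cover the loan.
Profit = 8,301,553.02 − 8,104,487.77 = GBP 197,065.

GBP 197,065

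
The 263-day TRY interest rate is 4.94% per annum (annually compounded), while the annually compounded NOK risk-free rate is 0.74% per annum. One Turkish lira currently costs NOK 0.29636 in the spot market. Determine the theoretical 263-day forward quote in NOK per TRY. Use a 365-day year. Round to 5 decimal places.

0.28776

T = 263/365 years.
NOK accumulates by (1 + 0.0074)^(263/365) = 1.0053266.
TRY growth factor: (1 + 0.0494)^(263/365) = 1.0353544.
CIP: F = S · (grow NOK)/(grow TRY) = 0.29636 × 1.0053266/1.0353544 = 0.2877648 NOK per TRY.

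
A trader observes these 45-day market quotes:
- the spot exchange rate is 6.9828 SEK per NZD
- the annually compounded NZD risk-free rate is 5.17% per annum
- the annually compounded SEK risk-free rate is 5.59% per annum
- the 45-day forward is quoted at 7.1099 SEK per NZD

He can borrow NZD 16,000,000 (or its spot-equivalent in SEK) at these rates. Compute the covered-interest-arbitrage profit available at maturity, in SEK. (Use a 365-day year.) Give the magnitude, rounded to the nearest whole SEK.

SEK 1,991,023

T = 45/365 years.
Route A — deposit NZD, sell forward: 16,000,000 × 1.00623402406 × 7.1099 = SEK 114,467,572.60.
Route B — convert at spot, deposit SEK: 16,000,000 × 6.9828 × 1.00672858183 = SEK 112,476,549.46.
The quoted forward overvalues NZD, so borrow SEK, buy NZD at spot, deposit the NZD at 5.17%, and sell the proceeds forward at 7.1099.
The gap between the two covered legs is SEK 1,991,023.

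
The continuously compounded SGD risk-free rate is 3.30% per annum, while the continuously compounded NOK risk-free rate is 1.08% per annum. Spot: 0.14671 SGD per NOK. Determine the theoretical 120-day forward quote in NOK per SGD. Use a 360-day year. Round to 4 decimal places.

T = 120/360 years.
SGD growth factor: e^(0.0330×120/360) = 1.0110607.
NOK growth factor: e^(0.0108×120/360) = 1.0036065.
Forward (SGD per NOK) = 0.14671 × 1.0110607 / 1.0036065 = 0.1477997.
Quoted the other way: 1/0.1477997 = 6.7659 NOK per SGD.

6.7659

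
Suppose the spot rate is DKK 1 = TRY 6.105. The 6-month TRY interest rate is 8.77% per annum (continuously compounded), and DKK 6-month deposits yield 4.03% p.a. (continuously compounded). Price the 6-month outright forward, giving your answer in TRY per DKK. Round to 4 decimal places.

T = 6/12 years.
TRY accumulates by e^(0.0877×6/12) = 1.0448256.
DKK accumulates by e^(0.0403×6/12) = 1.0203544.
CIP: F = S · (grow TRY)/(grow DKK) = 6.105 × 1.0448256/1.0203544 = 6.251416 TRY per DKK.

6.2514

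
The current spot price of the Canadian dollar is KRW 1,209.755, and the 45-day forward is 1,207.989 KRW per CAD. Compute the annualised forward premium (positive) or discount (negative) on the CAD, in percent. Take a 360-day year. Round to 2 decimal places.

-1.17%

T = 45/360 years.
CAD trades forward at -0.14598% vs spot over the period.
Per annum: -0.0014598 / (45/360) = -0.011678 = -1.17%.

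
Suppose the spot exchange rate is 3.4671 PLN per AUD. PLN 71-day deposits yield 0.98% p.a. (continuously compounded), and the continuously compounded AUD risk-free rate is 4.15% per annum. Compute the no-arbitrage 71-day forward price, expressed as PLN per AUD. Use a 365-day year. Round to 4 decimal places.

3.4458

T = 71/365 years.
Growth of 1 PLN over T: e^(0.0098×71/365) = 1.0019081.
Growth of 1 AUD over T: e^(0.0415×71/365) = 1.0081053.
So F = 3.4671 × 1.0019081 / 1.0081053 = 3.445786 (PLN/AUD).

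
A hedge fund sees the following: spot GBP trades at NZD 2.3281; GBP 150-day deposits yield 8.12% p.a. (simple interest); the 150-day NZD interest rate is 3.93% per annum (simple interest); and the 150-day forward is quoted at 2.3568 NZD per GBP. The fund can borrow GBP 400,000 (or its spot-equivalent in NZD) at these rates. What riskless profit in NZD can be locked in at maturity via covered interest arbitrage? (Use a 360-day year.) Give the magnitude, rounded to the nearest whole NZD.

NZD 28,126

T = 150/360 years.
Invest the GBP and cover forward: 400,000 × 1.03383333 × 2.3568 = NZD 974,615.36.
Convert at spot and invest in NZD: 400,000 × 2.3281 × 1.016375 = NZD 946,489.06.
The quoted forward overvalues GBP, so borrow NZD, buy GBP at spot, deposit the GBP at 8.12%, and sell the proceeds forward at 2.3568.
Arbitrage profit = |974,615.36 − 946,489.06| = NZD 28,126.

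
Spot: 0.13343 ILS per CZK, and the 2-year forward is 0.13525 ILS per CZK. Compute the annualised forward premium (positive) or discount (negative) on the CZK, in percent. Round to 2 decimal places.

+0.68%

T = 2 years.
Period premium: (0.13525 − 0.13343)/0.13343 = 0.0136401.
×(1/T) gives 0.68% p.a.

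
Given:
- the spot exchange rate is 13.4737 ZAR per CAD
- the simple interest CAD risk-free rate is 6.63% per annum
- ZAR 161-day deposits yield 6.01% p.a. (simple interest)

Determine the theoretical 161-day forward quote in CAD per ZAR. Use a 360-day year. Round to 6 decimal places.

0.074419

T = 161/360 years.
ZAR growth factor: 1 + 0.0601×161/360 = 1.0268781.
Growth of 1 CAD over T: 1 + 0.0663×161/360 = 1.0296508.
Forward (ZAR per CAD) = 13.4737 × 1.0268781 / 1.0296508 = 13.43742.
Quoted the other way: 1/13.43742 = 0.074419 CAD per ZAR.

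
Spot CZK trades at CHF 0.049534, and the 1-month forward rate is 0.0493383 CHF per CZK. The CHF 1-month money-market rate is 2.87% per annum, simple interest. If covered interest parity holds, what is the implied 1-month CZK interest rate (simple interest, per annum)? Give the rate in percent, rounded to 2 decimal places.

7.64%

T = 1/12 years.
CIP gives F = S · g_CHF/g_CZK, so g_CHF/g_CZK = 0.0493383/0.049534 = 0.9960492.
The CHF side grows by 1 + 0.0287×1/12 = 1.0023917.
Hence g_CZK = 1.0063677.
r = (1.0063677 − 1)/(1/12) = 0.076412 → 7.64%.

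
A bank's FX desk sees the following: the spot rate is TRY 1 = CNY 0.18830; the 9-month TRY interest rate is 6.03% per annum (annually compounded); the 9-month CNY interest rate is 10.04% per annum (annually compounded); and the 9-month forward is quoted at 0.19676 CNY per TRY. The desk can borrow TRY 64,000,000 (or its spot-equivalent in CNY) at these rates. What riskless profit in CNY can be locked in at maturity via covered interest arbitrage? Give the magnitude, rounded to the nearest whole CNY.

CNY 210,236

T = 9/12 years.
Invest the TRY and cover forward: 64,000,000 × 1.0448924017 × 0.19676 = CNY 13,157,953.85.
Convert at spot and invest in CNY: 64,000,000 × 0.18830 × 1.0743924216 = CNY 12,947,717.95.
The quoted forward overvalues TRY, so borrow CNY, buy TRY at spot, deposit the TRY at 6.03%, and sell the proceeds forward at 0.19676.
Arbitrage profit = |13,157,953.85 − 12,947,717.95| = CNY 210,236.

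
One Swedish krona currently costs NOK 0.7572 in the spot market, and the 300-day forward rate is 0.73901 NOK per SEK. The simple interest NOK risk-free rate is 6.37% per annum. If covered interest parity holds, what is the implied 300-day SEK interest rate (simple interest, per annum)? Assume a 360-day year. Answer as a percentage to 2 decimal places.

9.48%

T = 300/360 years.
By CIP, F/S equals the NOK-to-SEK growth ratio: 0.73901/0.7572 = 0.9759773.
NOK growth factor: 1 + 0.0637×300/360 = 1.0530833.
That pins the SEK growth at 1.0790039.
r = (1.0790039 − 1)/(300/360) = 0.094805 → 9.48%.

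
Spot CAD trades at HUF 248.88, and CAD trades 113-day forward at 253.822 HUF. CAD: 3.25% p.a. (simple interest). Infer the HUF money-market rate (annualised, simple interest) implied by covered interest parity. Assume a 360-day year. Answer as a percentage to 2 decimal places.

T = 113/360 years.
F/S = 253.822/248.88 = 1.0198570 = (growth of HUF) / (growth of CAD).
The CAD side grows by 1 + 0.0325×113/360 = 1.0102014.
So the HUF growth factor = 1.030261.
r = (1.030261 − 1)/(113/360) = 0.096407 → 9.64%.

9.64%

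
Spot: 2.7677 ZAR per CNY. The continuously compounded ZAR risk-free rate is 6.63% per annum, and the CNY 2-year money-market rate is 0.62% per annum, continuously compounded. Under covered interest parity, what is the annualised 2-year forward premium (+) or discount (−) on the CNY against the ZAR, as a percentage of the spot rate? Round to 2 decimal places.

T = 2 years.
F = S · g_ZAR/g_CNY = 2.7677 × 1.1417932/1.0124772 = 3.1211972.
(F − S)/S ÷ T = (3.1211972 − 2.7677)/2.7677/2 = 0.063861 → 6.39%.

+6.39%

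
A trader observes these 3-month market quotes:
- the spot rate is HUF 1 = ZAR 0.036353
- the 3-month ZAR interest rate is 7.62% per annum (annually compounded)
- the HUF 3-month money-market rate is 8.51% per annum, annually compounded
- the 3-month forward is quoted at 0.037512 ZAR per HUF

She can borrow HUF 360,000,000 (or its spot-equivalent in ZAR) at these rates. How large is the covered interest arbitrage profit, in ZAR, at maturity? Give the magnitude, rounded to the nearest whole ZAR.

ZAR 453,320

T = 3/12 years.
Route A — deposit HUF, sell forward: 360,000,000 × 1.0206279113 × 0.037512 = ZAR 13,782,885.92.
Route B — convert at spot, deposit ZAR: 360,000,000 × 0.036353 × 1.0185286435 = ZAR 13,329,565.84.
The quoted forward overvalues HUF, so borrow ZAR, buy HUF at spot, deposit the HUF at 8.51%, and sell the proceeds forward at 0.037512.
Profit = 13,782,885.92 − 13,329,565.84 = ZAR 453,320.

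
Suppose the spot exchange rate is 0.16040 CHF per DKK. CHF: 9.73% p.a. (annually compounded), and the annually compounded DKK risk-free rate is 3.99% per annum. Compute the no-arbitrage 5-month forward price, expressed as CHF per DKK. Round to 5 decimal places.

0.16403

T = 5/12 years.
CHF growth factor: (1 + 0.0973)^(5/12) = 1.0394467.
DKK growth factor: (1 + 0.0399)^(5/12) = 1.0164355.
Forward (CHF per DKK) = 0.1604 × 1.0394467 / 1.0164355 = 0.1640313.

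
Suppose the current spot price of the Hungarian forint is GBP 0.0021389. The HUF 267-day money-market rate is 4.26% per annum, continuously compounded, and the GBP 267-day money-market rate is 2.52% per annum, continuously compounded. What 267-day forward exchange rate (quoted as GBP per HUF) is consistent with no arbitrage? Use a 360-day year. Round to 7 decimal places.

0.0021115

T = 267/360 years.
Growth of 1 GBP over T: e^(0.0252×267/360) = 1.0188658.
HUF growth factor: e^(0.0426×267/360) = 1.0320994.
So F = 0.0021389 × 1.0188658 / 1.0320994 = 0.002111475 (GBP/HUF).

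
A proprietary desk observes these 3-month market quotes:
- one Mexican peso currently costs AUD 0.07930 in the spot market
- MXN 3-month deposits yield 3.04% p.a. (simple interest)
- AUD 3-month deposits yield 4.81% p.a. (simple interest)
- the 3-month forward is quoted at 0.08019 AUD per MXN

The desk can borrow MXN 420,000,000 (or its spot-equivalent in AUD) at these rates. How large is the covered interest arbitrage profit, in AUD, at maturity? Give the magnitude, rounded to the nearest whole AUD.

T = 3/12 years.
Keep in MXN, deliver into the forward: 420,000,000·1.007600·0.08019 = AUD 33,935,766.48.
Swap to AUD now, deposit: 420,000,000·0.07930·1.012025 = AUD 33,706,504.65.
The quoted forward overvalues MXN, so borrow AUD, buy MXN at spot, deposit the MXN at 3.04%, and sell the proceeds forward at 0.08019.
Arbitrage profit = |33,935,766.48 − 33,706,504.65| = AUD 229,262.

AUD 229,262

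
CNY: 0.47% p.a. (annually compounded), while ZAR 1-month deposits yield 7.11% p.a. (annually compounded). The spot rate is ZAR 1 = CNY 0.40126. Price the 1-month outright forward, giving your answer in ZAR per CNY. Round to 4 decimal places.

T = 1/12 years.
CNY accumulates by (1 + 0.0047)^(1/12) = 1.0003908.
ZAR accumulates by (1 + 0.0711)^(1/12) = 1.0057403.
So F = 0.40126 × 1.0003908 / 1.0057403 = 0.3991257 (CNY/ZAR).
Quoted the other way: 1/0.3991257 = 2.5055 ZAR per CNY.

2.5055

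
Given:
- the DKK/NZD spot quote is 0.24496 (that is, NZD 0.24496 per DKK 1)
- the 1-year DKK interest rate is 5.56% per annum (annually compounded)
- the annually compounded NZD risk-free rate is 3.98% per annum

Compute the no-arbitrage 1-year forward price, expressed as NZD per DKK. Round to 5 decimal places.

0.24129

T = 1 year.
NZD growth factor: (1 + 0.0398)^1 = 1.039800.
Growth of 1 DKK over T: (1 + 0.0556)^1 = 1.055600.
So F = 0.24496 × 1.039800 / 1.055600 = 0.2412935 (NZD/DKK).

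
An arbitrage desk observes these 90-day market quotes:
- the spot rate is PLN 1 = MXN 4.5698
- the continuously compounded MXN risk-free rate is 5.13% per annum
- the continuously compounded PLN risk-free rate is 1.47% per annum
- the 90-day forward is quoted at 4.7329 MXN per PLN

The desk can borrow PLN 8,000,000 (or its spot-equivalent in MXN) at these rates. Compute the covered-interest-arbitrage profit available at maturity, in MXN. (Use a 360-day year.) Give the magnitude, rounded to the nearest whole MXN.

T = 90/360 years.
Invest the PLN and cover forward: 8,000,000 × 1.0036817611 × 4.7329 = MXN 38,002,603.26.
Convert at spot and invest in MXN: 8,000,000 × 4.5698 × 1.012907593 = MXN 37,030,280.95.
The quoted forward overvalues PLN, so borrow MXN, buy PLN at spot, deposit the PLN at 1.47%, and sell the proceeds forward at 4.7329.
Profit = 38,002,603.26 − 37,030,280.95 = MXN 972,322.

MXN 972,322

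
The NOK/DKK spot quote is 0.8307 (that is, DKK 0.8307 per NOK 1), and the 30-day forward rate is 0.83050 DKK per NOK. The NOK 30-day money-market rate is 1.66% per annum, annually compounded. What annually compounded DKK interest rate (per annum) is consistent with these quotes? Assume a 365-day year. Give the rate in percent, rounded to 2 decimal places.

1.36%

T = 30/365 years.
F/S = 0.8305/0.8307 = 0.9997592 = (growth of DKK) / (growth of NOK).
NOK growth factor: (1 + 0.0166)^(30/365) = 1.0013541.
Hence g_DKK = 1.001113.
Annualise: 1.001113^(365/30) − 1 = 0.013626 = 1.36%.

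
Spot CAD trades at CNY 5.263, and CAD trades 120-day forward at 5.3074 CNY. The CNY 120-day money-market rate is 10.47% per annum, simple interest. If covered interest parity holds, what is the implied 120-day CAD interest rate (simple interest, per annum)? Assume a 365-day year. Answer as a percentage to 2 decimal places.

T = 120/365 years.
CIP gives F = S · g_CNY/g_CAD, so g_CNY/g_CAD = 5.3074/5.263 = 1.0084363.
The CNY side grows by 1 + 0.1047×120/365 = 1.0344219.
Hence g_CAD = 1.0257682.
(1.0257682 − 1)/T = 0.078378, i.e. 7.84%.

7.84%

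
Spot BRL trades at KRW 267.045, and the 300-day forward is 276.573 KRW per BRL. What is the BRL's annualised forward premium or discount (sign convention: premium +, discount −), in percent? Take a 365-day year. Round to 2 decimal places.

T = 300/365 years.
(F − S)/S = (276.573 − 267.045)/267.045 = 0.0356794.
×(1/T) gives 4.34% p.a.

+4.34%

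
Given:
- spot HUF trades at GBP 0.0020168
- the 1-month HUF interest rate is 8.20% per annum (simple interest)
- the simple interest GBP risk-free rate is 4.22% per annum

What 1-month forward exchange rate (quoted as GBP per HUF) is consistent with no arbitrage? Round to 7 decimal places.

0.0020102

T = 1/12 years.
GBP growth factor: 1 + 0.0422×1/12 = 1.0035167.
HUF accumulates by 1 + 0.0820×1/12 = 1.0068333.
CIP: F = S · (grow GBP)/(grow HUF) = 0.0020168 × 1.0035167/1.0068333 = 0.002010156 GBP per HUF.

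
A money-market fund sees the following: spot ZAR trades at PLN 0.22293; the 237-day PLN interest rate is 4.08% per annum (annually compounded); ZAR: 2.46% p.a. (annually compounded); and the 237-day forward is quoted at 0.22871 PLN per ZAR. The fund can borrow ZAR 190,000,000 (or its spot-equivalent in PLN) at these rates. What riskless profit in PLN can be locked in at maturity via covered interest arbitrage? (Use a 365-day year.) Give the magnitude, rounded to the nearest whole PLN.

T = 237/365 years.
Keep in ZAR, deliver into the forward: 190,000,000·1.0159050039·0.22871 = PLN 44,146,050.35.
Swap to PLN now, deposit: 190,000,000·0.22293·1.0263059315 = PLN 43,470,932.45.
The quoted forward overvalues ZAR, so borrow PLN, buy ZAR at spot, deposit the ZAR at 2.46%, and sell the proceeds forward at 0.22871.
Profit = 44,146,050.35 − 43,470,932.45 = PLN 675,118.

PLN 675,118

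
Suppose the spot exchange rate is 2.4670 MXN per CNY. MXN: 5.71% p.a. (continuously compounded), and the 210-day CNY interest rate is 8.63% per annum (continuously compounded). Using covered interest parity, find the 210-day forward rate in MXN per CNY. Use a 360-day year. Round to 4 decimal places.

2.4253

T = 210/360 years.
MXN accumulates by e^(0.0571×210/360) = 1.0338693.
CNY accumulates by e^(0.0863×210/360) = 1.0516303.
Forward (MXN per CNY) = 2.467 × 1.0338693 / 1.0516303 = 2.425335.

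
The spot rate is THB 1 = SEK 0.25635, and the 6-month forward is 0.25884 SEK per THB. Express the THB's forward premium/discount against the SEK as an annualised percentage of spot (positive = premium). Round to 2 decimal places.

+1.94%

T = 6/12 years.
Period premium: (0.25884 − 0.25635)/0.25635 = 0.0097133.
Annualise by dividing by T: 0.0097133 / (6/12) = 0.019427 → 1.94%.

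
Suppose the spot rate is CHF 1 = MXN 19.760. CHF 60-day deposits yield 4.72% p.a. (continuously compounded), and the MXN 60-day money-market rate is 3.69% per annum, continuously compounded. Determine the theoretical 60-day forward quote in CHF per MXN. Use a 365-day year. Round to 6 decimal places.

T = 60/365 years.
Growth of 1 MXN over T: e^(0.0369×60/365) = 1.0060842.
CHF growth factor: e^(0.0472×60/365) = 1.0077891.
So F = 19.76 × 1.0060842 / 1.0077891 = 19.72657 (MXN/CHF).
Invert for CHF per MXN: 1 / 19.72657 = 0.050693.

0.050693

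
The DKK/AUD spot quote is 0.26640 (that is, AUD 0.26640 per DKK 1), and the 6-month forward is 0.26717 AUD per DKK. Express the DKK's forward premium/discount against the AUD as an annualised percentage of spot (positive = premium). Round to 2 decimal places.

+0.58%

T = 6/12 years.
DKK trades forward at +0.28904% vs spot over the period.
Per annum: 0.0028904 / (6/12) = 0.005781 = 0.58%.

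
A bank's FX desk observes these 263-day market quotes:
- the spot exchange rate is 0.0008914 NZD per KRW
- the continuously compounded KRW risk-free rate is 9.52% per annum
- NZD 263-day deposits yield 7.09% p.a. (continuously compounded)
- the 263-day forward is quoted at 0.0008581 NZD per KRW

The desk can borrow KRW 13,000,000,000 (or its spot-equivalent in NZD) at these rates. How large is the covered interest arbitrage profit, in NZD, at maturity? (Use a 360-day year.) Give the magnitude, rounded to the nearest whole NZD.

NZD 245,489

T = 263/360 years.
Keep in KRW, deliver into the forward: 13,000,000,000·1.07202447·0.0008581 = NZD 11,958,754.57.
Swap to NZD now, deposit: 13,000,000,000·0.0008914·1.0531612853 = NZD 12,204,243.61.
The quoted forward undervalues KRW, so borrow KRW, convert to NZD at spot, deposit the NZD at 7.09%, and buy KRW forward at 0.0008581 to cover the loan.
Profit = 12,204,243.61 − 11,958,754.57 = NZD 245,489.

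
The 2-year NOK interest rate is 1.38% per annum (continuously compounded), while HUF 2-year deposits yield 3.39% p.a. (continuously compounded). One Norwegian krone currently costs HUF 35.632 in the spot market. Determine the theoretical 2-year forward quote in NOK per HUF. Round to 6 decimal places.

T = 2 years.
HUF growth factor: e^(0.0339×2) = 1.0701513.
Growth of 1 NOK over T: e^(0.0138×2) = 1.0279844.
Forward (HUF per NOK) = 35.632 × 1.0701513 / 1.0279844 = 37.09359.
Quoted the other way: 1/37.09359 = 0.026959 NOK per HUF.

0.026959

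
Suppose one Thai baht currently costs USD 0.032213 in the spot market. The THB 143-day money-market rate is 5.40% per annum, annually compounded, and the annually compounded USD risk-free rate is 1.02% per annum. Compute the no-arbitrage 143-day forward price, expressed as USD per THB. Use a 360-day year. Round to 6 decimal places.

T = 143/360 years.
USD accumulates by (1 + 0.0102)^(143/360) = 1.0040393.
Growth of 1 THB over T: (1 + 0.0540)^(143/360) = 1.0211106.
CIP: F = S · (grow USD)/(grow THB) = 0.032213 × 1.0040393/1.0211106 = 0.03167445 USD per THB.

0.031674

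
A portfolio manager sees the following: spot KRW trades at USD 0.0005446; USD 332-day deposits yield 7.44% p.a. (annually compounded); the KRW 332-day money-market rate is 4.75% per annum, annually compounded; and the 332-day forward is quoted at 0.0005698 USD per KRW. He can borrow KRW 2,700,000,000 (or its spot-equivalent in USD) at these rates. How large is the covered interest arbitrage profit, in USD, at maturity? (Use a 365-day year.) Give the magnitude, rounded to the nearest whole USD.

USD 35,187

T = 332/365 years.
Invest the KRW and cover forward: 2,700,000,000 × 1.043114269 × 0.0005698 = USD 1,604,789.58.
Convert at spot and invest in USD: 2,700,000,000 × 0.0005446 × 1.067451746 = USD 1,569,602.40.
The quoted forward overvalues KRW, so borrow USD, buy KRW at spot, deposit the KRW at 4.75%, and sell the proceeds forward at 0.0005698.
The gap between the two covered legs is USD 35,187.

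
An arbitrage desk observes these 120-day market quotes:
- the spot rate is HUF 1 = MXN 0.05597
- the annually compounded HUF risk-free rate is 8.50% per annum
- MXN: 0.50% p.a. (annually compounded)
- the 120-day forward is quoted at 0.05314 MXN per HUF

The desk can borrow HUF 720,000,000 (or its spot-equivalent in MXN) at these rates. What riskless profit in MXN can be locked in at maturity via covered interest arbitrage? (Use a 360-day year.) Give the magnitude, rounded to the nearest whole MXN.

MXN 1,049,938

T = 120/360 years.
Invest the HUF and cover forward: 720,000,000 × 1.027566442 × 0.05314 = MXN 39,315,514.12.
Convert at spot and invest in MXN: 720,000,000 × 0.05597 × 1.0016638966 = MXN 40,365,452.37.
The quoted forward undervalues HUF, so borrow HUF, convert to MXN at spot, deposit the MXN at 0.50%, and buy HUF forward at 0.05314 to cover the loan.
The gap between the two covered legs is MXN 1,049,938.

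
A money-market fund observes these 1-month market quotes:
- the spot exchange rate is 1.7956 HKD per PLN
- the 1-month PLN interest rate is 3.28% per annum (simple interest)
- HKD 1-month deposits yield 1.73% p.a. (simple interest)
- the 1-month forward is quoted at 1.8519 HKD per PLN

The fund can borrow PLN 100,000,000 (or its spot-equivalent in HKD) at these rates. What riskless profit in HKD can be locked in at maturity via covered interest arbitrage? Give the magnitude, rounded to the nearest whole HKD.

T = 1/12 years.
Route A — deposit PLN, sell forward: 100,000,000 × 1.00273333333 × 1.8519 = HKD 185,696,186.00.
Route B — convert at spot, deposit HKD: 100,000,000 × 1.7956 × 1.00144166667 = HKD 179,818,865.67.
The quoted forward overvalues PLN, so borrow HKD, buy PLN at spot, deposit the PLN at 3.28%, and sell the proceeds forward at 1.8519.
Arbitrage profit = |185,696,186.00 − 179,818,865.67| = HKD 5,877,320.

HKD 5,877,320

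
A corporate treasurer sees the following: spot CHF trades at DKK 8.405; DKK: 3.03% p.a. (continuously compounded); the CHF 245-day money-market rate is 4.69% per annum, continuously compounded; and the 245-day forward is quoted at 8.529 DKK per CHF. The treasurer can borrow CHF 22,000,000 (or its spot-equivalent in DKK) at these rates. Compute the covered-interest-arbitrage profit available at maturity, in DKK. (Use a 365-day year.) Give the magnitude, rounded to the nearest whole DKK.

DKK 4,929,691

T = 245/365 years.
Keep in CHF, deliver into the forward: 22,000,000·1.03198158398·8.529 = DKK 193,638,960.45.
Swap to DKK now, deposit: 22,000,000·8.405·1.02054658984 = DKK 188,709,269.93.
The quoted forward overvalues CHF, so borrow DKK, buy CHF at spot, deposit the CHF at 4.69%, and sell the proceeds forward at 8.529.
Profit = 193,638,960.45 − 188,709,269.93 = DKK 4,929,691.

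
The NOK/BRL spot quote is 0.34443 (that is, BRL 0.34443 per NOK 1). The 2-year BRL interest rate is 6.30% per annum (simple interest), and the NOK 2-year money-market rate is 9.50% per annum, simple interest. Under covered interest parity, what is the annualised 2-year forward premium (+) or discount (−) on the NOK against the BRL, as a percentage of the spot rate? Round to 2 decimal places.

-2.69%

T = 2 years.
No-arbitrage forward: 0.34443 × 1.126000 / 1.190000 = 0.32590603 BRL/NOK.
(F − S)/S ÷ T = (0.32590603 − 0.34443)/0.34443/2 = -0.026891 → -2.69%.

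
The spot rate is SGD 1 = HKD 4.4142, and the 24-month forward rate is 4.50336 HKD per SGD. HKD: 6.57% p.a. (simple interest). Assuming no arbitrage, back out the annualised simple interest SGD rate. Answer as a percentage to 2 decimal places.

T = 2 years.
By CIP, F/S equals the HKD-to-SGD growth ratio: 4.50336/4.4142 = 1.0201985.
The HKD side grows by 1 + 0.0657×2 = 1.131400.
That pins the SGD growth at 1.1089999.
r = (1.1089999 − 1)/2 = 0.054500 → 5.45%.

5.45%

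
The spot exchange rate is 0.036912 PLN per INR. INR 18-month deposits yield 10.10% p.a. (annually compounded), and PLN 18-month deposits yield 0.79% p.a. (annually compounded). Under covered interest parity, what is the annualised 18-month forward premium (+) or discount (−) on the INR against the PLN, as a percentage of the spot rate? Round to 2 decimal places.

-8.27%

T = 18/12 years.
CIP forward (PLN per INR) = 0.036912 × 1.0118734/1.1552633 = 0.032330527.
Annualised premium = (F − S)/S × (1/T) = (0.032330527 − 0.036912)/0.036912 ÷ (18/12) = -8.27%.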